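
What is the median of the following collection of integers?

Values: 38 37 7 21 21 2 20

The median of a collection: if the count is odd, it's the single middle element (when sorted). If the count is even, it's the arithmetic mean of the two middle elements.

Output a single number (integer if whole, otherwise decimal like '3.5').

Step 1: insert 38 -> lo=[38] (size 1, max 38) hi=[] (size 0) -> median=38
Step 2: insert 37 -> lo=[37] (size 1, max 37) hi=[38] (size 1, min 38) -> median=37.5
Step 3: insert 7 -> lo=[7, 37] (size 2, max 37) hi=[38] (size 1, min 38) -> median=37
Step 4: insert 21 -> lo=[7, 21] (size 2, max 21) hi=[37, 38] (size 2, min 37) -> median=29
Step 5: insert 21 -> lo=[7, 21, 21] (size 3, max 21) hi=[37, 38] (size 2, min 37) -> median=21
Step 6: insert 2 -> lo=[2, 7, 21] (size 3, max 21) hi=[21, 37, 38] (size 3, min 21) -> median=21
Step 7: insert 20 -> lo=[2, 7, 20, 21] (size 4, max 21) hi=[21, 37, 38] (size 3, min 21) -> median=21

Answer: 21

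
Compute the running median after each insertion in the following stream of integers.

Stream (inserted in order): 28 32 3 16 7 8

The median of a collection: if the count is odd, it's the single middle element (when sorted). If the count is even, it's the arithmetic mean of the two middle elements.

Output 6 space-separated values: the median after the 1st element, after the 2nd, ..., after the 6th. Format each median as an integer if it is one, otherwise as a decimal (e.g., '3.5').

Step 1: insert 28 -> lo=[28] (size 1, max 28) hi=[] (size 0) -> median=28
Step 2: insert 32 -> lo=[28] (size 1, max 28) hi=[32] (size 1, min 32) -> median=30
Step 3: insert 3 -> lo=[3, 28] (size 2, max 28) hi=[32] (size 1, min 32) -> median=28
Step 4: insert 16 -> lo=[3, 16] (size 2, max 16) hi=[28, 32] (size 2, min 28) -> median=22
Step 5: insert 7 -> lo=[3, 7, 16] (size 3, max 16) hi=[28, 32] (size 2, min 28) -> median=16
Step 6: insert 8 -> lo=[3, 7, 8] (size 3, max 8) hi=[16, 28, 32] (size 3, min 16) -> median=12

Answer: 28 30 28 22 16 12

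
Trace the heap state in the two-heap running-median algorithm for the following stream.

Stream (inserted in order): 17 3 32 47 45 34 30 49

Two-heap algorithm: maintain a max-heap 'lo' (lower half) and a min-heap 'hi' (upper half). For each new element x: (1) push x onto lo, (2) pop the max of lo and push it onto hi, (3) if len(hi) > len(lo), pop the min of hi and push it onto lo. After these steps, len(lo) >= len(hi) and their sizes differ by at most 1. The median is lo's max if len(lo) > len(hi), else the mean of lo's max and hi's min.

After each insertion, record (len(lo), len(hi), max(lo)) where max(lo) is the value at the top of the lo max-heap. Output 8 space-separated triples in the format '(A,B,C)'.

Answer: (1,0,17) (1,1,3) (2,1,17) (2,2,17) (3,2,32) (3,3,32) (4,3,32) (4,4,32)

Derivation:
Step 1: insert 17 -> lo=[17] hi=[] -> (len(lo)=1, len(hi)=0, max(lo)=17)
Step 2: insert 3 -> lo=[3] hi=[17] -> (len(lo)=1, len(hi)=1, max(lo)=3)
Step 3: insert 32 -> lo=[3, 17] hi=[32] -> (len(lo)=2, len(hi)=1, max(lo)=17)
Step 4: insert 47 -> lo=[3, 17] hi=[32, 47] -> (len(lo)=2, len(hi)=2, max(lo)=17)
Step 5: insert 45 -> lo=[3, 17, 32] hi=[45, 47] -> (len(lo)=3, len(hi)=2, max(lo)=32)
Step 6: insert 34 -> lo=[3, 17, 32] hi=[34, 45, 47] -> (len(lo)=3, len(hi)=3, max(lo)=32)
Step 7: insert 30 -> lo=[3, 17, 30, 32] hi=[34, 45, 47] -> (len(lo)=4, len(hi)=3, max(lo)=32)
Step 8: insert 49 -> lo=[3, 17, 30, 32] hi=[34, 45, 47, 49] -> (len(lo)=4, len(hi)=4, max(lo)=32)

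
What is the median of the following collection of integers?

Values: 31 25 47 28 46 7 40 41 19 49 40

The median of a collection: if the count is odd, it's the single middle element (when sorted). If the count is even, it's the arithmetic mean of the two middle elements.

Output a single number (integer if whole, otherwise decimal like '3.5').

Step 1: insert 31 -> lo=[31] (size 1, max 31) hi=[] (size 0) -> median=31
Step 2: insert 25 -> lo=[25] (size 1, max 25) hi=[31] (size 1, min 31) -> median=28
Step 3: insert 47 -> lo=[25, 31] (size 2, max 31) hi=[47] (size 1, min 47) -> median=31
Step 4: insert 28 -> lo=[25, 28] (size 2, max 28) hi=[31, 47] (size 2, min 31) -> median=29.5
Step 5: insert 46 -> lo=[25, 28, 31] (size 3, max 31) hi=[46, 47] (size 2, min 46) -> median=31
Step 6: insert 7 -> lo=[7, 25, 28] (size 3, max 28) hi=[31, 46, 47] (size 3, min 31) -> median=29.5
Step 7: insert 40 -> lo=[7, 25, 28, 31] (size 4, max 31) hi=[40, 46, 47] (size 3, min 40) -> median=31
Step 8: insert 41 -> lo=[7, 25, 28, 31] (size 4, max 31) hi=[40, 41, 46, 47] (size 4, min 40) -> median=35.5
Step 9: insert 19 -> lo=[7, 19, 25, 28, 31] (size 5, max 31) hi=[40, 41, 46, 47] (size 4, min 40) -> median=31
Step 10: insert 49 -> lo=[7, 19, 25, 28, 31] (size 5, max 31) hi=[40, 41, 46, 47, 49] (size 5, min 40) -> median=35.5
Step 11: insert 40 -> lo=[7, 19, 25, 28, 31, 40] (size 6, max 40) hi=[40, 41, 46, 47, 49] (size 5, min 40) -> median=40

Answer: 40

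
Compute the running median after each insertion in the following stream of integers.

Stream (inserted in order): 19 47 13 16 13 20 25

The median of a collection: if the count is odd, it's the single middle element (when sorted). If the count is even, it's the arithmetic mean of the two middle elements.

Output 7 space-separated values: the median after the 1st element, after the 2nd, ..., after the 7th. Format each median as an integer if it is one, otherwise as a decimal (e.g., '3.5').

Answer: 19 33 19 17.5 16 17.5 19

Derivation:
Step 1: insert 19 -> lo=[19] (size 1, max 19) hi=[] (size 0) -> median=19
Step 2: insert 47 -> lo=[19] (size 1, max 19) hi=[47] (size 1, min 47) -> median=33
Step 3: insert 13 -> lo=[13, 19] (size 2, max 19) hi=[47] (size 1, min 47) -> median=19
Step 4: insert 16 -> lo=[13, 16] (size 2, max 16) hi=[19, 47] (size 2, min 19) -> median=17.5
Step 5: insert 13 -> lo=[13, 13, 16] (size 3, max 16) hi=[19, 47] (size 2, min 19) -> median=16
Step 6: insert 20 -> lo=[13, 13, 16] (size 3, max 16) hi=[19, 20, 47] (size 3, min 19) -> median=17.5
Step 7: insert 25 -> lo=[13, 13, 16, 19] (size 4, max 19) hi=[20, 25, 47] (size 3, min 20) -> median=19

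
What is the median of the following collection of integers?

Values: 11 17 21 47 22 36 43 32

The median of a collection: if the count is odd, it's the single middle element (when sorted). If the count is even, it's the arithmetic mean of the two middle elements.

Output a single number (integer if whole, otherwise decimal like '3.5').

Step 1: insert 11 -> lo=[11] (size 1, max 11) hi=[] (size 0) -> median=11
Step 2: insert 17 -> lo=[11] (size 1, max 11) hi=[17] (size 1, min 17) -> median=14
Step 3: insert 21 -> lo=[11, 17] (size 2, max 17) hi=[21] (size 1, min 21) -> median=17
Step 4: insert 47 -> lo=[11, 17] (size 2, max 17) hi=[21, 47] (size 2, min 21) -> median=19
Step 5: insert 22 -> lo=[11, 17, 21] (size 3, max 21) hi=[22, 47] (size 2, min 22) -> median=21
Step 6: insert 36 -> lo=[11, 17, 21] (size 3, max 21) hi=[22, 36, 47] (size 3, min 22) -> median=21.5
Step 7: insert 43 -> lo=[11, 17, 21, 22] (size 4, max 22) hi=[36, 43, 47] (size 3, min 36) -> median=22
Step 8: insert 32 -> lo=[11, 17, 21, 22] (size 4, max 22) hi=[32, 36, 43, 47] (size 4, min 32) -> median=27

Answer: 27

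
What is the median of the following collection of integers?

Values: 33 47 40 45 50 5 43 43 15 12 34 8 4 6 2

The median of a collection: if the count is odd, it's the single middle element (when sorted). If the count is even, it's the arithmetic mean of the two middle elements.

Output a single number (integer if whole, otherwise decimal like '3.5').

Answer: 33

Derivation:
Step 1: insert 33 -> lo=[33] (size 1, max 33) hi=[] (size 0) -> median=33
Step 2: insert 47 -> lo=[33] (size 1, max 33) hi=[47] (size 1, min 47) -> median=40
Step 3: insert 40 -> lo=[33, 40] (size 2, max 40) hi=[47] (size 1, min 47) -> median=40
Step 4: insert 45 -> lo=[33, 40] (size 2, max 40) hi=[45, 47] (size 2, min 45) -> median=42.5
Step 5: insert 50 -> lo=[33, 40, 45] (size 3, max 45) hi=[47, 50] (size 2, min 47) -> median=45
Step 6: insert 5 -> lo=[5, 33, 40] (size 3, max 40) hi=[45, 47, 50] (size 3, min 45) -> median=42.5
Step 7: insert 43 -> lo=[5, 33, 40, 43] (size 4, max 43) hi=[45, 47, 50] (size 3, min 45) -> median=43
Step 8: insert 43 -> lo=[5, 33, 40, 43] (size 4, max 43) hi=[43, 45, 47, 50] (size 4, min 43) -> median=43
Step 9: insert 15 -> lo=[5, 15, 33, 40, 43] (size 5, max 43) hi=[43, 45, 47, 50] (size 4, min 43) -> median=43
Step 10: insert 12 -> lo=[5, 12, 15, 33, 40] (size 5, max 40) hi=[43, 43, 45, 47, 50] (size 5, min 43) -> median=41.5
Step 11: insert 34 -> lo=[5, 12, 15, 33, 34, 40] (size 6, max 40) hi=[43, 43, 45, 47, 50] (size 5, min 43) -> median=40
Step 12: insert 8 -> lo=[5, 8, 12, 15, 33, 34] (size 6, max 34) hi=[40, 43, 43, 45, 47, 50] (size 6, min 40) -> median=37
Step 13: insert 4 -> lo=[4, 5, 8, 12, 15, 33, 34] (size 7, max 34) hi=[40, 43, 43, 45, 47, 50] (size 6, min 40) -> median=34
Step 14: insert 6 -> lo=[4, 5, 6, 8, 12, 15, 33] (size 7, max 33) hi=[34, 40, 43, 43, 45, 47, 50] (size 7, min 34) -> median=33.5
Step 15: insert 2 -> lo=[2, 4, 5, 6, 8, 12, 15, 33] (size 8, max 33) hi=[34, 40, 43, 43, 45, 47, 50] (size 7, min 34) -> median=33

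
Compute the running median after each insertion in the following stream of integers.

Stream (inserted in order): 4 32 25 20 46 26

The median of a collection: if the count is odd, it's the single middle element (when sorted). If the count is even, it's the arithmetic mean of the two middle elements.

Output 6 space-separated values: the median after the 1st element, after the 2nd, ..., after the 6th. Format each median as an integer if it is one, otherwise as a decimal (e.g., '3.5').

Step 1: insert 4 -> lo=[4] (size 1, max 4) hi=[] (size 0) -> median=4
Step 2: insert 32 -> lo=[4] (size 1, max 4) hi=[32] (size 1, min 32) -> median=18
Step 3: insert 25 -> lo=[4, 25] (size 2, max 25) hi=[32] (size 1, min 32) -> median=25
Step 4: insert 20 -> lo=[4, 20] (size 2, max 20) hi=[25, 32] (size 2, min 25) -> median=22.5
Step 5: insert 46 -> lo=[4, 20, 25] (size 3, max 25) hi=[32, 46] (size 2, min 32) -> median=25
Step 6: insert 26 -> lo=[4, 20, 25] (size 3, max 25) hi=[26, 32, 46] (size 3, min 26) -> median=25.5

Answer: 4 18 25 22.5 25 25.5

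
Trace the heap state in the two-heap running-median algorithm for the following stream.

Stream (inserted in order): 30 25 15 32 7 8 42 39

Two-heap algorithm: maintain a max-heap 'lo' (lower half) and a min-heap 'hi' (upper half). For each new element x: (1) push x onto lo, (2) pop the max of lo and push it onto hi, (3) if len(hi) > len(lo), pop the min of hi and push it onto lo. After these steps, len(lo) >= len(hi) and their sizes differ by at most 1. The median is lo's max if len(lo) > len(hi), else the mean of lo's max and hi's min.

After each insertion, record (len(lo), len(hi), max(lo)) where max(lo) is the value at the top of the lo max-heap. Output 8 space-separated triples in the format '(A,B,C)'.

Step 1: insert 30 -> lo=[30] hi=[] -> (len(lo)=1, len(hi)=0, max(lo)=30)
Step 2: insert 25 -> lo=[25] hi=[30] -> (len(lo)=1, len(hi)=1, max(lo)=25)
Step 3: insert 15 -> lo=[15, 25] hi=[30] -> (len(lo)=2, len(hi)=1, max(lo)=25)
Step 4: insert 32 -> lo=[15, 25] hi=[30, 32] -> (len(lo)=2, len(hi)=2, max(lo)=25)
Step 5: insert 7 -> lo=[7, 15, 25] hi=[30, 32] -> (len(lo)=3, len(hi)=2, max(lo)=25)
Step 6: insert 8 -> lo=[7, 8, 15] hi=[25, 30, 32] -> (len(lo)=3, len(hi)=3, max(lo)=15)
Step 7: insert 42 -> lo=[7, 8, 15, 25] hi=[30, 32, 42] -> (len(lo)=4, len(hi)=3, max(lo)=25)
Step 8: insert 39 -> lo=[7, 8, 15, 25] hi=[30, 32, 39, 42] -> (len(lo)=4, len(hi)=4, max(lo)=25)

Answer: (1,0,30) (1,1,25) (2,1,25) (2,2,25) (3,2,25) (3,3,15) (4,3,25) (4,4,25)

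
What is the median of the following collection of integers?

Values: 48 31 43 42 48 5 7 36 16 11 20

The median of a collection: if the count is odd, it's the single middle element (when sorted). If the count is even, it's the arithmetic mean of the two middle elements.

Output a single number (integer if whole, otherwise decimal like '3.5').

Answer: 31

Derivation:
Step 1: insert 48 -> lo=[48] (size 1, max 48) hi=[] (size 0) -> median=48
Step 2: insert 31 -> lo=[31] (size 1, max 31) hi=[48] (size 1, min 48) -> median=39.5
Step 3: insert 43 -> lo=[31, 43] (size 2, max 43) hi=[48] (size 1, min 48) -> median=43
Step 4: insert 42 -> lo=[31, 42] (size 2, max 42) hi=[43, 48] (size 2, min 43) -> median=42.5
Step 5: insert 48 -> lo=[31, 42, 43] (size 3, max 43) hi=[48, 48] (size 2, min 48) -> median=43
Step 6: insert 5 -> lo=[5, 31, 42] (size 3, max 42) hi=[43, 48, 48] (size 3, min 43) -> median=42.5
Step 7: insert 7 -> lo=[5, 7, 31, 42] (size 4, max 42) hi=[43, 48, 48] (size 3, min 43) -> median=42
Step 8: insert 36 -> lo=[5, 7, 31, 36] (size 4, max 36) hi=[42, 43, 48, 48] (size 4, min 42) -> median=39
Step 9: insert 16 -> lo=[5, 7, 16, 31, 36] (size 5, max 36) hi=[42, 43, 48, 48] (size 4, min 42) -> median=36
Step 10: insert 11 -> lo=[5, 7, 11, 16, 31] (size 5, max 31) hi=[36, 42, 43, 48, 48] (size 5, min 36) -> median=33.5
Step 11: insert 20 -> lo=[5, 7, 11, 16, 20, 31] (size 6, max 31) hi=[36, 42, 43, 48, 48] (size 5, min 36) -> median=31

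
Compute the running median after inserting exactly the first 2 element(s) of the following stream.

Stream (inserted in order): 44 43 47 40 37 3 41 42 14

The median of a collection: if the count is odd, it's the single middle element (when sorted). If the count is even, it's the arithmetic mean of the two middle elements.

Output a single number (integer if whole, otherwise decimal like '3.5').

Answer: 43.5

Derivation:
Step 1: insert 44 -> lo=[44] (size 1, max 44) hi=[] (size 0) -> median=44
Step 2: insert 43 -> lo=[43] (size 1, max 43) hi=[44] (size 1, min 44) -> median=43.5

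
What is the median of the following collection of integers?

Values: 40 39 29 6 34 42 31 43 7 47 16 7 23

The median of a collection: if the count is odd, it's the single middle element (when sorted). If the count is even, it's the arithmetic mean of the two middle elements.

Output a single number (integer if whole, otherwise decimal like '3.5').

Step 1: insert 40 -> lo=[40] (size 1, max 40) hi=[] (size 0) -> median=40
Step 2: insert 39 -> lo=[39] (size 1, max 39) hi=[40] (size 1, min 40) -> median=39.5
Step 3: insert 29 -> lo=[29, 39] (size 2, max 39) hi=[40] (size 1, min 40) -> median=39
Step 4: insert 6 -> lo=[6, 29] (size 2, max 29) hi=[39, 40] (size 2, min 39) -> median=34
Step 5: insert 34 -> lo=[6, 29, 34] (size 3, max 34) hi=[39, 40] (size 2, min 39) -> median=34
Step 6: insert 42 -> lo=[6, 29, 34] (size 3, max 34) hi=[39, 40, 42] (size 3, min 39) -> median=36.5
Step 7: insert 31 -> lo=[6, 29, 31, 34] (size 4, max 34) hi=[39, 40, 42] (size 3, min 39) -> median=34
Step 8: insert 43 -> lo=[6, 29, 31, 34] (size 4, max 34) hi=[39, 40, 42, 43] (size 4, min 39) -> median=36.5
Step 9: insert 7 -> lo=[6, 7, 29, 31, 34] (size 5, max 34) hi=[39, 40, 42, 43] (size 4, min 39) -> median=34
Step 10: insert 47 -> lo=[6, 7, 29, 31, 34] (size 5, max 34) hi=[39, 40, 42, 43, 47] (size 5, min 39) -> median=36.5
Step 11: insert 16 -> lo=[6, 7, 16, 29, 31, 34] (size 6, max 34) hi=[39, 40, 42, 43, 47] (size 5, min 39) -> median=34
Step 12: insert 7 -> lo=[6, 7, 7, 16, 29, 31] (size 6, max 31) hi=[34, 39, 40, 42, 43, 47] (size 6, min 34) -> median=32.5
Step 13: insert 23 -> lo=[6, 7, 7, 16, 23, 29, 31] (size 7, max 31) hi=[34, 39, 40, 42, 43, 47] (size 6, min 34) -> median=31

Answer: 31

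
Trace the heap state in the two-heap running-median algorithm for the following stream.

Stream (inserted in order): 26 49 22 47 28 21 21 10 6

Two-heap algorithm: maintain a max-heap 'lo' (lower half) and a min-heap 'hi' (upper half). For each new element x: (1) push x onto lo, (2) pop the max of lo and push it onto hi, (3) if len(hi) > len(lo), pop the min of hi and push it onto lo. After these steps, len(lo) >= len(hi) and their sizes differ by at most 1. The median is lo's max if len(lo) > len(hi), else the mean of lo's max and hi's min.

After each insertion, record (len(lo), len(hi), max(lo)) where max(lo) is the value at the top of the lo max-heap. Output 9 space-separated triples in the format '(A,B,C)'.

Step 1: insert 26 -> lo=[26] hi=[] -> (len(lo)=1, len(hi)=0, max(lo)=26)
Step 2: insert 49 -> lo=[26] hi=[49] -> (len(lo)=1, len(hi)=1, max(lo)=26)
Step 3: insert 22 -> lo=[22, 26] hi=[49] -> (len(lo)=2, len(hi)=1, max(lo)=26)
Step 4: insert 47 -> lo=[22, 26] hi=[47, 49] -> (len(lo)=2, len(hi)=2, max(lo)=26)
Step 5: insert 28 -> lo=[22, 26, 28] hi=[47, 49] -> (len(lo)=3, len(hi)=2, max(lo)=28)
Step 6: insert 21 -> lo=[21, 22, 26] hi=[28, 47, 49] -> (len(lo)=3, len(hi)=3, max(lo)=26)
Step 7: insert 21 -> lo=[21, 21, 22, 26] hi=[28, 47, 49] -> (len(lo)=4, len(hi)=3, max(lo)=26)
Step 8: insert 10 -> lo=[10, 21, 21, 22] hi=[26, 28, 47, 49] -> (len(lo)=4, len(hi)=4, max(lo)=22)
Step 9: insert 6 -> lo=[6, 10, 21, 21, 22] hi=[26, 28, 47, 49] -> (len(lo)=5, len(hi)=4, max(lo)=22)

Answer: (1,0,26) (1,1,26) (2,1,26) (2,2,26) (3,2,28) (3,3,26) (4,3,26) (4,4,22) (5,4,22)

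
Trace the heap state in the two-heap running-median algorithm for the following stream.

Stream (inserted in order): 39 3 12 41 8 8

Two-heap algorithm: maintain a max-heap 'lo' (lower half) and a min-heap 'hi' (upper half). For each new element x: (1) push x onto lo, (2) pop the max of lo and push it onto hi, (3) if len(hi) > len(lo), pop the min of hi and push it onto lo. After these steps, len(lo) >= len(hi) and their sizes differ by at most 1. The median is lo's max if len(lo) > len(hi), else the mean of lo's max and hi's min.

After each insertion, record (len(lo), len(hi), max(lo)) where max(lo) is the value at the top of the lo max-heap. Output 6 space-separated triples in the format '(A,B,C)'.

Answer: (1,0,39) (1,1,3) (2,1,12) (2,2,12) (3,2,12) (3,3,8)

Derivation:
Step 1: insert 39 -> lo=[39] hi=[] -> (len(lo)=1, len(hi)=0, max(lo)=39)
Step 2: insert 3 -> lo=[3] hi=[39] -> (len(lo)=1, len(hi)=1, max(lo)=3)
Step 3: insert 12 -> lo=[3, 12] hi=[39] -> (len(lo)=2, len(hi)=1, max(lo)=12)
Step 4: insert 41 -> lo=[3, 12] hi=[39, 41] -> (len(lo)=2, len(hi)=2, max(lo)=12)
Step 5: insert 8 -> lo=[3, 8, 12] hi=[39, 41] -> (len(lo)=3, len(hi)=2, max(lo)=12)
Step 6: insert 8 -> lo=[3, 8, 8] hi=[12, 39, 41] -> (len(lo)=3, len(hi)=3, max(lo)=8)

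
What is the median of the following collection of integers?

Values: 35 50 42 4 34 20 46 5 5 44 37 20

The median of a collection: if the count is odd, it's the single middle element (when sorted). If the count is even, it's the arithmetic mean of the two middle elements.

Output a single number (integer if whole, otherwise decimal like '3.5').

Step 1: insert 35 -> lo=[35] (size 1, max 35) hi=[] (size 0) -> median=35
Step 2: insert 50 -> lo=[35] (size 1, max 35) hi=[50] (size 1, min 50) -> median=42.5
Step 3: insert 42 -> lo=[35, 42] (size 2, max 42) hi=[50] (size 1, min 50) -> median=42
Step 4: insert 4 -> lo=[4, 35] (size 2, max 35) hi=[42, 50] (size 2, min 42) -> median=38.5
Step 5: insert 34 -> lo=[4, 34, 35] (size 3, max 35) hi=[42, 50] (size 2, min 42) -> median=35
Step 6: insert 20 -> lo=[4, 20, 34] (size 3, max 34) hi=[35, 42, 50] (size 3, min 35) -> median=34.5
Step 7: insert 46 -> lo=[4, 20, 34, 35] (size 4, max 35) hi=[42, 46, 50] (size 3, min 42) -> median=35
Step 8: insert 5 -> lo=[4, 5, 20, 34] (size 4, max 34) hi=[35, 42, 46, 50] (size 4, min 35) -> median=34.5
Step 9: insert 5 -> lo=[4, 5, 5, 20, 34] (size 5, max 34) hi=[35, 42, 46, 50] (size 4, min 35) -> median=34
Step 10: insert 44 -> lo=[4, 5, 5, 20, 34] (size 5, max 34) hi=[35, 42, 44, 46, 50] (size 5, min 35) -> median=34.5
Step 11: insert 37 -> lo=[4, 5, 5, 20, 34, 35] (size 6, max 35) hi=[37, 42, 44, 46, 50] (size 5, min 37) -> median=35
Step 12: insert 20 -> lo=[4, 5, 5, 20, 20, 34] (size 6, max 34) hi=[35, 37, 42, 44, 46, 50] (size 6, min 35) -> median=34.5

Answer: 34.5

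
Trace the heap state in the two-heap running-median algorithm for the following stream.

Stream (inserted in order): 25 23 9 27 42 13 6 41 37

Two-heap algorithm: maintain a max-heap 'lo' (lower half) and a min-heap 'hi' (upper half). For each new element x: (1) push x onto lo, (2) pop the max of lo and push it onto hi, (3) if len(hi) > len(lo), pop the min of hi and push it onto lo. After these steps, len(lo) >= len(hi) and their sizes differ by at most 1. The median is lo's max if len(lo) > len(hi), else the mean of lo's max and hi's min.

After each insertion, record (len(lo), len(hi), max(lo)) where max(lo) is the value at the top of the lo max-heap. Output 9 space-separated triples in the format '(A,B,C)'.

Step 1: insert 25 -> lo=[25] hi=[] -> (len(lo)=1, len(hi)=0, max(lo)=25)
Step 2: insert 23 -> lo=[23] hi=[25] -> (len(lo)=1, len(hi)=1, max(lo)=23)
Step 3: insert 9 -> lo=[9, 23] hi=[25] -> (len(lo)=2, len(hi)=1, max(lo)=23)
Step 4: insert 27 -> lo=[9, 23] hi=[25, 27] -> (len(lo)=2, len(hi)=2, max(lo)=23)
Step 5: insert 42 -> lo=[9, 23, 25] hi=[27, 42] -> (len(lo)=3, len(hi)=2, max(lo)=25)
Step 6: insert 13 -> lo=[9, 13, 23] hi=[25, 27, 42] -> (len(lo)=3, len(hi)=3, max(lo)=23)
Step 7: insert 6 -> lo=[6, 9, 13, 23] hi=[25, 27, 42] -> (len(lo)=4, len(hi)=3, max(lo)=23)
Step 8: insert 41 -> lo=[6, 9, 13, 23] hi=[25, 27, 41, 42] -> (len(lo)=4, len(hi)=4, max(lo)=23)
Step 9: insert 37 -> lo=[6, 9, 13, 23, 25] hi=[27, 37, 41, 42] -> (len(lo)=5, len(hi)=4, max(lo)=25)

Answer: (1,0,25) (1,1,23) (2,1,23) (2,2,23) (3,2,25) (3,3,23) (4,3,23) (4,4,23) (5,4,25)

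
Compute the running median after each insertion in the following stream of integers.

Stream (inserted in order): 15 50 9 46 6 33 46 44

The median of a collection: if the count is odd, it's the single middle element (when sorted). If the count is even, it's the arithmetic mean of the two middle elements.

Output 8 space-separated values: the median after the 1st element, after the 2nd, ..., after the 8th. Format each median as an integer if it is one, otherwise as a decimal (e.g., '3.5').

Answer: 15 32.5 15 30.5 15 24 33 38.5

Derivation:
Step 1: insert 15 -> lo=[15] (size 1, max 15) hi=[] (size 0) -> median=15
Step 2: insert 50 -> lo=[15] (size 1, max 15) hi=[50] (size 1, min 50) -> median=32.5
Step 3: insert 9 -> lo=[9, 15] (size 2, max 15) hi=[50] (size 1, min 50) -> median=15
Step 4: insert 46 -> lo=[9, 15] (size 2, max 15) hi=[46, 50] (size 2, min 46) -> median=30.5
Step 5: insert 6 -> lo=[6, 9, 15] (size 3, max 15) hi=[46, 50] (size 2, min 46) -> median=15
Step 6: insert 33 -> lo=[6, 9, 15] (size 3, max 15) hi=[33, 46, 50] (size 3, min 33) -> median=24
Step 7: insert 46 -> lo=[6, 9, 15, 33] (size 4, max 33) hi=[46, 46, 50] (size 3, min 46) -> median=33
Step 8: insert 44 -> lo=[6, 9, 15, 33] (size 4, max 33) hi=[44, 46, 46, 50] (size 4, min 44) -> median=38.5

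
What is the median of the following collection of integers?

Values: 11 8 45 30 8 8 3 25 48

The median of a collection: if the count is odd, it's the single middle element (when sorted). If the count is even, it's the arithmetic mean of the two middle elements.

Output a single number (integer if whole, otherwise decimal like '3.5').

Answer: 11

Derivation:
Step 1: insert 11 -> lo=[11] (size 1, max 11) hi=[] (size 0) -> median=11
Step 2: insert 8 -> lo=[8] (size 1, max 8) hi=[11] (size 1, min 11) -> median=9.5
Step 3: insert 45 -> lo=[8, 11] (size 2, max 11) hi=[45] (size 1, min 45) -> median=11
Step 4: insert 30 -> lo=[8, 11] (size 2, max 11) hi=[30, 45] (size 2, min 30) -> median=20.5
Step 5: insert 8 -> lo=[8, 8, 11] (size 3, max 11) hi=[30, 45] (size 2, min 30) -> median=11
Step 6: insert 8 -> lo=[8, 8, 8] (size 3, max 8) hi=[11, 30, 45] (size 3, min 11) -> median=9.5
Step 7: insert 3 -> lo=[3, 8, 8, 8] (size 4, max 8) hi=[11, 30, 45] (size 3, min 11) -> median=8
Step 8: insert 25 -> lo=[3, 8, 8, 8] (size 4, max 8) hi=[11, 25, 30, 45] (size 4, min 11) -> median=9.5
Step 9: insert 48 -> lo=[3, 8, 8, 8, 11] (size 5, max 11) hi=[25, 30, 45, 48] (size 4, min 25) -> median=11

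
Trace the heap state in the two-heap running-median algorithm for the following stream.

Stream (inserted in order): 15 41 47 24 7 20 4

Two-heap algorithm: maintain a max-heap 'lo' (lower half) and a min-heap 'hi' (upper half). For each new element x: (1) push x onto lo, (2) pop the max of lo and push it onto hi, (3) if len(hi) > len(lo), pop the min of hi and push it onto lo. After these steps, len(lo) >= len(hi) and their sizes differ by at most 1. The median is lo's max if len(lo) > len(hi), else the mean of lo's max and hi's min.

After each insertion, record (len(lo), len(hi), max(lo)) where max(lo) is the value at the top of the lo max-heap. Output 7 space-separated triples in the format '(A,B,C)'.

Answer: (1,0,15) (1,1,15) (2,1,41) (2,2,24) (3,2,24) (3,3,20) (4,3,20)

Derivation:
Step 1: insert 15 -> lo=[15] hi=[] -> (len(lo)=1, len(hi)=0, max(lo)=15)
Step 2: insert 41 -> lo=[15] hi=[41] -> (len(lo)=1, len(hi)=1, max(lo)=15)
Step 3: insert 47 -> lo=[15, 41] hi=[47] -> (len(lo)=2, len(hi)=1, max(lo)=41)
Step 4: insert 24 -> lo=[15, 24] hi=[41, 47] -> (len(lo)=2, len(hi)=2, max(lo)=24)
Step 5: insert 7 -> lo=[7, 15, 24] hi=[41, 47] -> (len(lo)=3, len(hi)=2, max(lo)=24)
Step 6: insert 20 -> lo=[7, 15, 20] hi=[24, 41, 47] -> (len(lo)=3, len(hi)=3, max(lo)=20)
Step 7: insert 4 -> lo=[4, 7, 15, 20] hi=[24, 41, 47] -> (len(lo)=4, len(hi)=3, max(lo)=20)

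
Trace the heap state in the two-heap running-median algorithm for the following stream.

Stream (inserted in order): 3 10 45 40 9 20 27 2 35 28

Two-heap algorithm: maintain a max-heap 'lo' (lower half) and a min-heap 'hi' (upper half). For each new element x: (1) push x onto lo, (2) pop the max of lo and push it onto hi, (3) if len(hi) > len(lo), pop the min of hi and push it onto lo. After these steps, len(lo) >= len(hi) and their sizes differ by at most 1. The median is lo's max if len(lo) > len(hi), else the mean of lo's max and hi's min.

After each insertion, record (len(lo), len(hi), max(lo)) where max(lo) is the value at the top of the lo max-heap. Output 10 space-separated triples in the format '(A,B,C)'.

Answer: (1,0,3) (1,1,3) (2,1,10) (2,2,10) (3,2,10) (3,3,10) (4,3,20) (4,4,10) (5,4,20) (5,5,20)

Derivation:
Step 1: insert 3 -> lo=[3] hi=[] -> (len(lo)=1, len(hi)=0, max(lo)=3)
Step 2: insert 10 -> lo=[3] hi=[10] -> (len(lo)=1, len(hi)=1, max(lo)=3)
Step 3: insert 45 -> lo=[3, 10] hi=[45] -> (len(lo)=2, len(hi)=1, max(lo)=10)
Step 4: insert 40 -> lo=[3, 10] hi=[40, 45] -> (len(lo)=2, len(hi)=2, max(lo)=10)
Step 5: insert 9 -> lo=[3, 9, 10] hi=[40, 45] -> (len(lo)=3, len(hi)=2, max(lo)=10)
Step 6: insert 20 -> lo=[3, 9, 10] hi=[20, 40, 45] -> (len(lo)=3, len(hi)=3, max(lo)=10)
Step 7: insert 27 -> lo=[3, 9, 10, 20] hi=[27, 40, 45] -> (len(lo)=4, len(hi)=3, max(lo)=20)
Step 8: insert 2 -> lo=[2, 3, 9, 10] hi=[20, 27, 40, 45] -> (len(lo)=4, len(hi)=4, max(lo)=10)
Step 9: insert 35 -> lo=[2, 3, 9, 10, 20] hi=[27, 35, 40, 45] -> (len(lo)=5, len(hi)=4, max(lo)=20)
Step 10: insert 28 -> lo=[2, 3, 9, 10, 20] hi=[27, 28, 35, 40, 45] -> (len(lo)=5, len(hi)=5, max(lo)=20)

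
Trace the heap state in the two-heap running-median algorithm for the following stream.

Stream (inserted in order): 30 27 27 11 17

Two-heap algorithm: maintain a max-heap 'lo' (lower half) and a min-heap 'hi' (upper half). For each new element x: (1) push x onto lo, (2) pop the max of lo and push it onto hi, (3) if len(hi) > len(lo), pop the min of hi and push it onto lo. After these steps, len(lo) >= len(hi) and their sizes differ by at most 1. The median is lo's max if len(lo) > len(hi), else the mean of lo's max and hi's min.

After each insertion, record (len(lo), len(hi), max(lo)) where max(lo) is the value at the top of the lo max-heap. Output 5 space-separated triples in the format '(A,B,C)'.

Answer: (1,0,30) (1,1,27) (2,1,27) (2,2,27) (3,2,27)

Derivation:
Step 1: insert 30 -> lo=[30] hi=[] -> (len(lo)=1, len(hi)=0, max(lo)=30)
Step 2: insert 27 -> lo=[27] hi=[30] -> (len(lo)=1, len(hi)=1, max(lo)=27)
Step 3: insert 27 -> lo=[27, 27] hi=[30] -> (len(lo)=2, len(hi)=1, max(lo)=27)
Step 4: insert 11 -> lo=[11, 27] hi=[27, 30] -> (len(lo)=2, len(hi)=2, max(lo)=27)
Step 5: insert 17 -> lo=[11, 17, 27] hi=[27, 30] -> (len(lo)=3, len(hi)=2, max(lo)=27)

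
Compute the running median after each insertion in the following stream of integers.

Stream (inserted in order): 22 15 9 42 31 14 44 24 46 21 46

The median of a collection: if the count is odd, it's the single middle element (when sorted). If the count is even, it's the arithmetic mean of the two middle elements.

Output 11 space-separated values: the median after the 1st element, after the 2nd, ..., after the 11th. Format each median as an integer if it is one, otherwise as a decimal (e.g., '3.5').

Answer: 22 18.5 15 18.5 22 18.5 22 23 24 23 24

Derivation:
Step 1: insert 22 -> lo=[22] (size 1, max 22) hi=[] (size 0) -> median=22
Step 2: insert 15 -> lo=[15] (size 1, max 15) hi=[22] (size 1, min 22) -> median=18.5
Step 3: insert 9 -> lo=[9, 15] (size 2, max 15) hi=[22] (size 1, min 22) -> median=15
Step 4: insert 42 -> lo=[9, 15] (size 2, max 15) hi=[22, 42] (size 2, min 22) -> median=18.5
Step 5: insert 31 -> lo=[9, 15, 22] (size 3, max 22) hi=[31, 42] (size 2, min 31) -> median=22
Step 6: insert 14 -> lo=[9, 14, 15] (size 3, max 15) hi=[22, 31, 42] (size 3, min 22) -> median=18.5
Step 7: insert 44 -> lo=[9, 14, 15, 22] (size 4, max 22) hi=[31, 42, 44] (size 3, min 31) -> median=22
Step 8: insert 24 -> lo=[9, 14, 15, 22] (size 4, max 22) hi=[24, 31, 42, 44] (size 4, min 24) -> median=23
Step 9: insert 46 -> lo=[9, 14, 15, 22, 24] (size 5, max 24) hi=[31, 42, 44, 46] (size 4, min 31) -> median=24
Step 10: insert 21 -> lo=[9, 14, 15, 21, 22] (size 5, max 22) hi=[24, 31, 42, 44, 46] (size 5, min 24) -> median=23
Step 11: insert 46 -> lo=[9, 14, 15, 21, 22, 24] (size 6, max 24) hi=[31, 42, 44, 46, 46] (size 5, min 31) -> median=24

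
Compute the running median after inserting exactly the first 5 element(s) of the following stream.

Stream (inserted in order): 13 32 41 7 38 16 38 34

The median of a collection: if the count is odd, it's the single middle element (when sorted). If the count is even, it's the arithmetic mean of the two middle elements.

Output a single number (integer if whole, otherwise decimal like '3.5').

Answer: 32

Derivation:
Step 1: insert 13 -> lo=[13] (size 1, max 13) hi=[] (size 0) -> median=13
Step 2: insert 32 -> lo=[13] (size 1, max 13) hi=[32] (size 1, min 32) -> median=22.5
Step 3: insert 41 -> lo=[13, 32] (size 2, max 32) hi=[41] (size 1, min 41) -> median=32
Step 4: insert 7 -> lo=[7, 13] (size 2, max 13) hi=[32, 41] (size 2, min 32) -> median=22.5
Step 5: insert 38 -> lo=[7, 13, 32] (size 3, max 32) hi=[38, 41] (size 2, min 38) -> median=32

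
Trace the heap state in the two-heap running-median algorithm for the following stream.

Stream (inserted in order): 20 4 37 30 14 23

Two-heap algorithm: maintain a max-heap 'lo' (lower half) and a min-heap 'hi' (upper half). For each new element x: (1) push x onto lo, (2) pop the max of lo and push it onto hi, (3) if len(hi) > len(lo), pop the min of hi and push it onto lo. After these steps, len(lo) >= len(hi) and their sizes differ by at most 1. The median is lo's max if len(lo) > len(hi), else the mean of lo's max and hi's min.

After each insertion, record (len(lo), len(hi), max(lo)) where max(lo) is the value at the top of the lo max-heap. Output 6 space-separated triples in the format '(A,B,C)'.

Step 1: insert 20 -> lo=[20] hi=[] -> (len(lo)=1, len(hi)=0, max(lo)=20)
Step 2: insert 4 -> lo=[4] hi=[20] -> (len(lo)=1, len(hi)=1, max(lo)=4)
Step 3: insert 37 -> lo=[4, 20] hi=[37] -> (len(lo)=2, len(hi)=1, max(lo)=20)
Step 4: insert 30 -> lo=[4, 20] hi=[30, 37] -> (len(lo)=2, len(hi)=2, max(lo)=20)
Step 5: insert 14 -> lo=[4, 14, 20] hi=[30, 37] -> (len(lo)=3, len(hi)=2, max(lo)=20)
Step 6: insert 23 -> lo=[4, 14, 20] hi=[23, 30, 37] -> (len(lo)=3, len(hi)=3, max(lo)=20)

Answer: (1,0,20) (1,1,4) (2,1,20) (2,2,20) (3,2,20) (3,3,20)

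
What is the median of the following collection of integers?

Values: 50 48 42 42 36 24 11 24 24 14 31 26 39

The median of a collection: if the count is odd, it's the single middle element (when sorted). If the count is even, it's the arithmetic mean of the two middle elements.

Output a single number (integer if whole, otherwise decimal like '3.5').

Answer: 31

Derivation:
Step 1: insert 50 -> lo=[50] (size 1, max 50) hi=[] (size 0) -> median=50
Step 2: insert 48 -> lo=[48] (size 1, max 48) hi=[50] (size 1, min 50) -> median=49
Step 3: insert 42 -> lo=[42, 48] (size 2, max 48) hi=[50] (size 1, min 50) -> median=48
Step 4: insert 42 -> lo=[42, 42] (size 2, max 42) hi=[48, 50] (size 2, min 48) -> median=45
Step 5: insert 36 -> lo=[36, 42, 42] (size 3, max 42) hi=[48, 50] (size 2, min 48) -> median=42
Step 6: insert 24 -> lo=[24, 36, 42] (size 3, max 42) hi=[42, 48, 50] (size 3, min 42) -> median=42
Step 7: insert 11 -> lo=[11, 24, 36, 42] (size 4, max 42) hi=[42, 48, 50] (size 3, min 42) -> median=42
Step 8: insert 24 -> lo=[11, 24, 24, 36] (size 4, max 36) hi=[42, 42, 48, 50] (size 4, min 42) -> median=39
Step 9: insert 24 -> lo=[11, 24, 24, 24, 36] (size 5, max 36) hi=[42, 42, 48, 50] (size 4, min 42) -> median=36
Step 10: insert 14 -> lo=[11, 14, 24, 24, 24] (size 5, max 24) hi=[36, 42, 42, 48, 50] (size 5, min 36) -> median=30
Step 11: insert 31 -> lo=[11, 14, 24, 24, 24, 31] (size 6, max 31) hi=[36, 42, 42, 48, 50] (size 5, min 36) -> median=31
Step 12: insert 26 -> lo=[11, 14, 24, 24, 24, 26] (size 6, max 26) hi=[31, 36, 42, 42, 48, 50] (size 6, min 31) -> median=28.5
Step 13: insert 39 -> lo=[11, 14, 24, 24, 24, 26, 31] (size 7, max 31) hi=[36, 39, 42, 42, 48, 50] (size 6, min 36) -> median=31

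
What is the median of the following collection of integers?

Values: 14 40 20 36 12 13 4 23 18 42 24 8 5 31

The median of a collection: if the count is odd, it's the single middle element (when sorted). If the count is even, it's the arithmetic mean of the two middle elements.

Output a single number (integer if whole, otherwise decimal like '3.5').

Step 1: insert 14 -> lo=[14] (size 1, max 14) hi=[] (size 0) -> median=14
Step 2: insert 40 -> lo=[14] (size 1, max 14) hi=[40] (size 1, min 40) -> median=27
Step 3: insert 20 -> lo=[14, 20] (size 2, max 20) hi=[40] (size 1, min 40) -> median=20
Step 4: insert 36 -> lo=[14, 20] (size 2, max 20) hi=[36, 40] (size 2, min 36) -> median=28
Step 5: insert 12 -> lo=[12, 14, 20] (size 3, max 20) hi=[36, 40] (size 2, min 36) -> median=20
Step 6: insert 13 -> lo=[12, 13, 14] (size 3, max 14) hi=[20, 36, 40] (size 3, min 20) -> median=17
Step 7: insert 4 -> lo=[4, 12, 13, 14] (size 4, max 14) hi=[20, 36, 40] (size 3, min 20) -> median=14
Step 8: insert 23 -> lo=[4, 12, 13, 14] (size 4, max 14) hi=[20, 23, 36, 40] (size 4, min 20) -> median=17
Step 9: insert 18 -> lo=[4, 12, 13, 14, 18] (size 5, max 18) hi=[20, 23, 36, 40] (size 4, min 20) -> median=18
Step 10: insert 42 -> lo=[4, 12, 13, 14, 18] (size 5, max 18) hi=[20, 23, 36, 40, 42] (size 5, min 20) -> median=19
Step 11: insert 24 -> lo=[4, 12, 13, 14, 18, 20] (size 6, max 20) hi=[23, 24, 36, 40, 42] (size 5, min 23) -> median=20
Step 12: insert 8 -> lo=[4, 8, 12, 13, 14, 18] (size 6, max 18) hi=[20, 23, 24, 36, 40, 42] (size 6, min 20) -> median=19
Step 13: insert 5 -> lo=[4, 5, 8, 12, 13, 14, 18] (size 7, max 18) hi=[20, 23, 24, 36, 40, 42] (size 6, min 20) -> median=18
Step 14: insert 31 -> lo=[4, 5, 8, 12, 13, 14, 18] (size 7, max 18) hi=[20, 23, 24, 31, 36, 40, 42] (size 7, min 20) -> median=19

Answer: 19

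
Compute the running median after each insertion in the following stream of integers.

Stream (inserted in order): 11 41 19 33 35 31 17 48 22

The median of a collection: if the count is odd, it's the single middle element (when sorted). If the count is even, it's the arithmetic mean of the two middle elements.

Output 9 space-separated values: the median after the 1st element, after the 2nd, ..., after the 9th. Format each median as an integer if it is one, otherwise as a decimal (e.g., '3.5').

Step 1: insert 11 -> lo=[11] (size 1, max 11) hi=[] (size 0) -> median=11
Step 2: insert 41 -> lo=[11] (size 1, max 11) hi=[41] (size 1, min 41) -> median=26
Step 3: insert 19 -> lo=[11, 19] (size 2, max 19) hi=[41] (size 1, min 41) -> median=19
Step 4: insert 33 -> lo=[11, 19] (size 2, max 19) hi=[33, 41] (size 2, min 33) -> median=26
Step 5: insert 35 -> lo=[11, 19, 33] (size 3, max 33) hi=[35, 41] (size 2, min 35) -> median=33
Step 6: insert 31 -> lo=[11, 19, 31] (size 3, max 31) hi=[33, 35, 41] (size 3, min 33) -> median=32
Step 7: insert 17 -> lo=[11, 17, 19, 31] (size 4, max 31) hi=[33, 35, 41] (size 3, min 33) -> median=31
Step 8: insert 48 -> lo=[11, 17, 19, 31] (size 4, max 31) hi=[33, 35, 41, 48] (size 4, min 33) -> median=32
Step 9: insert 22 -> lo=[11, 17, 19, 22, 31] (size 5, max 31) hi=[33, 35, 41, 48] (size 4, min 33) -> median=31

Answer: 11 26 19 26 33 32 31 32 31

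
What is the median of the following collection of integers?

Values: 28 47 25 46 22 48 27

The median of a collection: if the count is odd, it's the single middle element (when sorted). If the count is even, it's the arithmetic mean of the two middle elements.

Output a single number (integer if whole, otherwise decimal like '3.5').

Step 1: insert 28 -> lo=[28] (size 1, max 28) hi=[] (size 0) -> median=28
Step 2: insert 47 -> lo=[28] (size 1, max 28) hi=[47] (size 1, min 47) -> median=37.5
Step 3: insert 25 -> lo=[25, 28] (size 2, max 28) hi=[47] (size 1, min 47) -> median=28
Step 4: insert 46 -> lo=[25, 28] (size 2, max 28) hi=[46, 47] (size 2, min 46) -> median=37
Step 5: insert 22 -> lo=[22, 25, 28] (size 3, max 28) hi=[46, 47] (size 2, min 46) -> median=28
Step 6: insert 48 -> lo=[22, 25, 28] (size 3, max 28) hi=[46, 47, 48] (size 3, min 46) -> median=37
Step 7: insert 27 -> lo=[22, 25, 27, 28] (size 4, max 28) hi=[46, 47, 48] (size 3, min 46) -> median=28

Answer: 28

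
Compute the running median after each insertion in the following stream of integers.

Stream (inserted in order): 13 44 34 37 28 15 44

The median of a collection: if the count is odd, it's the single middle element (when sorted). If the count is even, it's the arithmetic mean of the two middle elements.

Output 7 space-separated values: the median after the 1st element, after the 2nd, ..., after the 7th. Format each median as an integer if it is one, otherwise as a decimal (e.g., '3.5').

Step 1: insert 13 -> lo=[13] (size 1, max 13) hi=[] (size 0) -> median=13
Step 2: insert 44 -> lo=[13] (size 1, max 13) hi=[44] (size 1, min 44) -> median=28.5
Step 3: insert 34 -> lo=[13, 34] (size 2, max 34) hi=[44] (size 1, min 44) -> median=34
Step 4: insert 37 -> lo=[13, 34] (size 2, max 34) hi=[37, 44] (size 2, min 37) -> median=35.5
Step 5: insert 28 -> lo=[13, 28, 34] (size 3, max 34) hi=[37, 44] (size 2, min 37) -> median=34
Step 6: insert 15 -> lo=[13, 15, 28] (size 3, max 28) hi=[34, 37, 44] (size 3, min 34) -> median=31
Step 7: insert 44 -> lo=[13, 15, 28, 34] (size 4, max 34) hi=[37, 44, 44] (size 3, min 37) -> median=34

Answer: 13 28.5 34 35.5 34 31 34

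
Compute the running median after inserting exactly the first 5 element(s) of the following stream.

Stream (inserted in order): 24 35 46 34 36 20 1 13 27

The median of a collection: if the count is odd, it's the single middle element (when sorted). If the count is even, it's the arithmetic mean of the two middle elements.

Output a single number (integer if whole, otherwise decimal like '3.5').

Step 1: insert 24 -> lo=[24] (size 1, max 24) hi=[] (size 0) -> median=24
Step 2: insert 35 -> lo=[24] (size 1, max 24) hi=[35] (size 1, min 35) -> median=29.5
Step 3: insert 46 -> lo=[24, 35] (size 2, max 35) hi=[46] (size 1, min 46) -> median=35
Step 4: insert 34 -> lo=[24, 34] (size 2, max 34) hi=[35, 46] (size 2, min 35) -> median=34.5
Step 5: insert 36 -> lo=[24, 34, 35] (size 3, max 35) hi=[36, 46] (size 2, min 36) -> median=35

Answer: 35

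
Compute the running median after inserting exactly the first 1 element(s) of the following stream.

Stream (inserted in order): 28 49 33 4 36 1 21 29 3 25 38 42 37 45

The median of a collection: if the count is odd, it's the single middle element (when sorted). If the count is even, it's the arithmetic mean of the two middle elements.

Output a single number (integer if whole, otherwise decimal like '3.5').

Step 1: insert 28 -> lo=[28] (size 1, max 28) hi=[] (size 0) -> median=28

Answer: 28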